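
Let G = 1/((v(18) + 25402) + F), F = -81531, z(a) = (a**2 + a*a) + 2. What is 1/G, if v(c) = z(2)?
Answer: -56119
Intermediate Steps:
z(a) = 2 + 2*a**2 (z(a) = (a**2 + a**2) + 2 = 2*a**2 + 2 = 2 + 2*a**2)
v(c) = 10 (v(c) = 2 + 2*2**2 = 2 + 2*4 = 2 + 8 = 10)
G = -1/56119 (G = 1/((10 + 25402) - 81531) = 1/(25412 - 81531) = 1/(-56119) = -1/56119 ≈ -1.7819e-5)
1/G = 1/(-1/56119) = -56119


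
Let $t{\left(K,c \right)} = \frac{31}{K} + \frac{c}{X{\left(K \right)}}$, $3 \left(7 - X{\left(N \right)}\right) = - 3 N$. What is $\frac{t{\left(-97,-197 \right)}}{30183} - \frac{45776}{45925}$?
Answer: $- \frac{2412223245953}{2420225364150} \approx -0.99669$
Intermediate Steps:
$X{\left(N \right)} = 7 + N$ ($X{\left(N \right)} = 7 - \frac{\left(-3\right) N}{3} = 7 + N$)
$t{\left(K,c \right)} = \frac{31}{K} + \frac{c}{7 + K}$
$\frac{t{\left(-97,-197 \right)}}{30183} - \frac{45776}{45925} = \frac{\frac{31}{-97} - \frac{197}{7 - 97}}{30183} - \frac{45776}{45925} = \left(31 \left(- \frac{1}{97}\right) - \frac{197}{-90}\right) \frac{1}{30183} - \frac{45776}{45925} = \left(- \frac{31}{97} - - \frac{197}{90}\right) \frac{1}{30183} - \frac{45776}{45925} = \left(- \frac{31}{97} + \frac{197}{90}\right) \frac{1}{30183} - \frac{45776}{45925} = \frac{16319}{8730} \cdot \frac{1}{30183} - \frac{45776}{45925} = \frac{16319}{263497590} - \frac{45776}{45925} = - \frac{2412223245953}{2420225364150}$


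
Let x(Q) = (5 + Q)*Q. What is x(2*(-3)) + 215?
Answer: 221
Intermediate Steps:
x(Q) = Q*(5 + Q)
x(2*(-3)) + 215 = (2*(-3))*(5 + 2*(-3)) + 215 = -6*(5 - 6) + 215 = -6*(-1) + 215 = 6 + 215 = 221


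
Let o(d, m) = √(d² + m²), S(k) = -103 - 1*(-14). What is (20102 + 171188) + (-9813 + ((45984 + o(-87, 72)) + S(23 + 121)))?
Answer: 227372 + 3*√1417 ≈ 2.2749e+5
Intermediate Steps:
S(k) = -89 (S(k) = -103 + 14 = -89)
(20102 + 171188) + (-9813 + ((45984 + o(-87, 72)) + S(23 + 121))) = (20102 + 171188) + (-9813 + ((45984 + √((-87)² + 72²)) - 89)) = 191290 + (-9813 + ((45984 + √(7569 + 5184)) - 89)) = 191290 + (-9813 + ((45984 + √12753) - 89)) = 191290 + (-9813 + ((45984 + 3*√1417) - 89)) = 191290 + (-9813 + (45895 + 3*√1417)) = 191290 + (36082 + 3*√1417) = 227372 + 3*√1417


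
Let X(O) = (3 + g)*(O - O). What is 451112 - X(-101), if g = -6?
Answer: 451112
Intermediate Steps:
X(O) = 0 (X(O) = (3 - 6)*(O - O) = -3*0 = 0)
451112 - X(-101) = 451112 - 1*0 = 451112 + 0 = 451112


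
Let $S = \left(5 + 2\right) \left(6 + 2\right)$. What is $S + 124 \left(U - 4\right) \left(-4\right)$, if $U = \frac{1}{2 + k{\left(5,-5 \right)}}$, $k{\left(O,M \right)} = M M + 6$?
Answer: $\frac{66824}{33} \approx 2025.0$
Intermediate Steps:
$S = 56$ ($S = 7 \cdot 8 = 56$)
$k{\left(O,M \right)} = 6 + M^{2}$ ($k{\left(O,M \right)} = M^{2} + 6 = 6 + M^{2}$)
$U = \frac{1}{33}$ ($U = \frac{1}{2 + \left(6 + \left(-5\right)^{2}\right)} = \frac{1}{2 + \left(6 + 25\right)} = \frac{1}{2 + 31} = \frac{1}{33} \approx 0.030303$)
$S + 124 \left(U - 4\right) \left(-4\right) = 56 + 124 \left(\frac{1}{33} - 4\right) \left(-4\right) = 56 + 124 \left(\left(- \frac{131}{33}\right) \left(-4\right)\right) = 56 + 124 \cdot \frac{524}{33} = 56 + \frac{64976}{33} = \frac{66824}{33}$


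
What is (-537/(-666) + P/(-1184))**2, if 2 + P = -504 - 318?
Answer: 444889/197136 ≈ 2.2568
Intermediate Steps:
P = -824 (P = -2 + (-504 - 318) = -2 - 822 = -824)
(-537/(-666) + P/(-1184))**2 = (-537/(-666) - 824/(-1184))**2 = (-537*(-1/666) - 824*(-1/1184))**2 = (179/222 + 103/148)**2 = (667/444)**2 = 444889/197136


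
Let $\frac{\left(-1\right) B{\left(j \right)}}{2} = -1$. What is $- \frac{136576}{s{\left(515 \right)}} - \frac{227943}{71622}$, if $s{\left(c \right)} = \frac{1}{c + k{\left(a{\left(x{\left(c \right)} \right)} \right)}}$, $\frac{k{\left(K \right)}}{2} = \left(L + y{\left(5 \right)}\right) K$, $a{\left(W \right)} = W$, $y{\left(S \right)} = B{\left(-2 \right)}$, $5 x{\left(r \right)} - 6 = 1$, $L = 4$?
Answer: $- \frac{2889992264107}{39790} \approx -7.2631 \cdot 10^{7}$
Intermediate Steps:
$B{\left(j \right)} = 2$ ($B{\left(j \right)} = \left(-2\right) \left(-1\right) = 2$)
$x{\left(r \right)} = \frac{7}{5}$ ($x{\left(r \right)} = \frac{6}{5} + \frac{1}{5} \cdot 1 = \frac{6}{5} + \frac{1}{5} = \frac{7}{5}$)
$y{\left(S \right)} = 2$
$k{\left(K \right)} = 12 K$ ($k{\left(K \right)} = 2 \left(4 + 2\right) K = 2 \cdot 6 K = 12 K$)
$s{\left(c \right)} = \frac{1}{\frac{84}{5} + c}$ ($s{\left(c \right)} = \frac{1}{c + 12 \cdot \frac{7}{5}} = \frac{1}{c + \frac{84}{5}} = \frac{1}{\frac{84}{5} + c}$)
$- \frac{136576}{s{\left(515 \right)}} - \frac{227943}{71622} = - \frac{136576}{5 \frac{1}{84 + 5 \cdot 515}} - \frac{227943}{71622} = - \frac{136576}{5 \frac{1}{84 + 2575}} - \frac{25327}{7958} = - \frac{136576}{5 \cdot \frac{1}{2659}} - \frac{25327}{7958} = - \frac{136576}{\frac{5}{2659}} - \frac{25327}{7958} = \left(-136576\right) \frac{2659}{5} - \frac{25327}{7958} = - \frac{363155584}{5} - \frac{25327}{7958} = - \frac{2889992264107}{39790}$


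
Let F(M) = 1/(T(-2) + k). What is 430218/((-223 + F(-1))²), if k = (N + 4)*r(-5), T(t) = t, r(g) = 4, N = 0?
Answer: 84322728/9740641 ≈ 8.6568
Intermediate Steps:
k = 16 (k = (0 + 4)*4 = 4*4 = 16)
F(M) = 1/14 (F(M) = 1/(-2 + 16) = 1/14)
430218/((-223 + F(-1))²) = 430218/((-223 + 1/14)²) = 430218/((-3121/14)²) = 430218/(9740641/196) = 430218*(196/9740641) = 84322728/9740641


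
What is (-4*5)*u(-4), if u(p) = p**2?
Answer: -320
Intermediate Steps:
(-4*5)*u(-4) = -4*5*(-4)**2 = -20*16 = -320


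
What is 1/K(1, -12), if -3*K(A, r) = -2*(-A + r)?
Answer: -3/26 ≈ -0.11538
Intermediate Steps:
K(A, r) = -2*A/3 + 2*r/3 (K(A, r) = -(-2)*(-A + r)/3 = -(-2)*(r - A)/3 = -(-2*r + 2*A)/3 = -2*A/3 + 2*r/3)
1/K(1, -12) = 1/(-⅔*1 + (⅔)*(-12)) = 1/(-⅔ - 8) = 1/(-26/3) = -3/26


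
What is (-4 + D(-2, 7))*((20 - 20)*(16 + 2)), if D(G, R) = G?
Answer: 0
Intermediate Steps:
(-4 + D(-2, 7))*((20 - 20)*(16 + 2)) = (-4 - 2)*((20 - 20)*(16 + 2)) = -0*18 = -6*0 = 0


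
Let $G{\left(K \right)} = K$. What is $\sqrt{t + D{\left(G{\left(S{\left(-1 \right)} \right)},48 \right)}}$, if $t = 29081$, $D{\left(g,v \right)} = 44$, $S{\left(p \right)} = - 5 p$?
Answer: $5 \sqrt{1165} \approx 170.66$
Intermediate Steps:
$\sqrt{t + D{\left(G{\left(S{\left(-1 \right)} \right)},48 \right)}} = \sqrt{29081 + 44} = \sqrt{29125} = 5 \sqrt{1165}$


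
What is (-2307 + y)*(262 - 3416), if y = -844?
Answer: 9938254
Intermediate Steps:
(-2307 + y)*(262 - 3416) = (-2307 - 844)*(262 - 3416) = -3151*(-3154) = 9938254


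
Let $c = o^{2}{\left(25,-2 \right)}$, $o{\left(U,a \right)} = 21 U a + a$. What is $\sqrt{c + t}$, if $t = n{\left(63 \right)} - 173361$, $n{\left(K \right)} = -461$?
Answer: $\sqrt{932882} \approx 965.86$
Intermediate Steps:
$o{\left(U,a \right)} = a + 21 U a$ ($o{\left(U,a \right)} = 21 U a + a = a + 21 U a$)
$c = 1106704$ ($c = \left(- 2 \left(1 + 21 \cdot 25\right)\right)^{2} = \left(- 2 \left(1 + 525\right)\right)^{2} = \left(\left(-2\right) 526\right)^{2} = \left(-1052\right)^{2} = 1106704$)
$t = -173822$ ($t = -461 - 173361 = -173822$)
$\sqrt{c + t} = \sqrt{1106704 - 173822} = \sqrt{932882}$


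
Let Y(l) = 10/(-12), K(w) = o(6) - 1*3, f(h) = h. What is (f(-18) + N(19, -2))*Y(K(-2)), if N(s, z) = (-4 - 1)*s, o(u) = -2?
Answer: 565/6 ≈ 94.167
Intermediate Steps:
N(s, z) = -5*s
K(w) = -5 (K(w) = -2 - 1*3 = -2 - 3 = -5)
Y(l) = -⅚ (Y(l) = 10*(-1/12) = -⅚)
(f(-18) + N(19, -2))*Y(K(-2)) = (-18 - 5*19)*(-⅚) = (-18 - 95)*(-⅚) = -113*(-⅚) = 565/6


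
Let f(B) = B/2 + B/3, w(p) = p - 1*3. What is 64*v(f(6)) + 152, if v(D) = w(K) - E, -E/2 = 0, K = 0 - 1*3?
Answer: -232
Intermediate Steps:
K = -3 (K = 0 - 3 = -3)
w(p) = -3 + p (w(p) = p - 3 = -3 + p)
E = 0 (E = -2*0 = 0)
f(B) = 5*B/6 (f(B) = B*(1/2) + B*(1/3) = B/2 + B/3 = 5*B/6)
v(D) = -6 (v(D) = (-3 - 3) - 1*0 = -6 + 0 = -6)
64*v(f(6)) + 152 = 64*(-6) + 152 = -384 + 152 = -232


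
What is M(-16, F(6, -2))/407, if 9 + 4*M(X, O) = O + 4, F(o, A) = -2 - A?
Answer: -5/1628 ≈ -0.0030713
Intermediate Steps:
M(X, O) = -5/4 + O/4 (M(X, O) = -9/4 + (O + 4)/4 = -9/4 + (4 + O)/4 = -9/4 + (1 + O/4) = -5/4 + O/4)
M(-16, F(6, -2))/407 = (-5/4 + (-2 - 1*(-2))/4)/407 = (-5/4 + (-2 + 2)/4)*(1/407) = (-5/4 + (1/4)*0)*(1/407) = (-5/4 + 0)*(1/407) = -5/4*1/407 = -5/1628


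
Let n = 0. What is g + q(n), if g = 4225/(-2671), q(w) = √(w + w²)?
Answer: -4225/2671 ≈ -1.5818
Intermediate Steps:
g = -4225/2671 (g = 4225*(-1/2671) = -4225/2671 ≈ -1.5818)
g + q(n) = -4225/2671 + √(0*(1 + 0)) = -4225/2671 + √(0*1) = -4225/2671 + √0 = -4225/2671 + 0 = -4225/2671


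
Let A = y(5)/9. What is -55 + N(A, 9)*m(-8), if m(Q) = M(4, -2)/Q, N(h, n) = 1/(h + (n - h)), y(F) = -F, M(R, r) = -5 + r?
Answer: -3953/72 ≈ -54.903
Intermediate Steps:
A = -5/9 (A = -1*5/9 = -5*1/9 = -5/9 ≈ -0.55556)
N(h, n) = 1/n
m(Q) = -7/Q (m(Q) = (-5 - 2)/Q = -7/Q)
-55 + N(A, 9)*m(-8) = -55 + (-7/(-8))/9 = -55 + (-7*(-1/8))/9 = -55 + (1/9)*(7/8) = -55 + 7/72 = -3953/72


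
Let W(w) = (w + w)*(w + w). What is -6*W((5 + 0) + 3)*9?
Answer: -13824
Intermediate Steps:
W(w) = 4*w² (W(w) = (2*w)*(2*w) = 4*w²)
-6*W((5 + 0) + 3)*9 = -24*((5 + 0) + 3)²*9 = -24*(5 + 3)²*9 = -24*8²*9 = -24*64*9 = -6*256*9 = -1536*9 = -13824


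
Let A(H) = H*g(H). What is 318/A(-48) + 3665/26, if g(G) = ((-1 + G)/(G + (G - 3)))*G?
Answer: 11516177/81536 ≈ 141.24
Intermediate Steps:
g(G) = G*(-1 + G)/(-3 + 2*G) (g(G) = ((-1 + G)/(G + (-3 + G)))*G = ((-1 + G)/(-3 + 2*G))*G = G*(-1 + G)/(-3 + 2*G))
A(H) = H²*(-1 + H)/(-3 + 2*H) (A(H) = H*(H*(-1 + H)/(-3 + 2*H)) = H²*(-1 + H)/(-3 + 2*H))
318/A(-48) + 3665/26 = 318/(((-48)²*(-1 - 48)/(-3 + 2*(-48)))) + 3665/26 = 318/((2304*(-49)/(-3 - 96))) + 3665*(1/26) = 318/((2304*(-49)/(-99))) + 3665/26 = 318/((2304*(-1/99)*(-49))) + 3665/26 = 318/(12544/11) + 3665/26 = 318*(11/12544) + 3665/26 = 1749/6272 + 3665/26 = 11516177/81536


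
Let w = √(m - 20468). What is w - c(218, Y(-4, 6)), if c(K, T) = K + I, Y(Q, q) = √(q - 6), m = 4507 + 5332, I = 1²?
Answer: -219 + 3*I*√1181 ≈ -219.0 + 103.1*I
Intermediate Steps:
I = 1
m = 9839
Y(Q, q) = √(-6 + q)
c(K, T) = 1 + K (c(K, T) = K + 1 = 1 + K)
w = 3*I*√1181 (w = √(9839 - 20468) = √(-10629) = 3*I*√1181 ≈ 103.1*I)
w - c(218, Y(-4, 6)) = 3*I*√1181 - (1 + 218) = 3*I*√1181 - 1*219 = 3*I*√1181 - 219 = -219 + 3*I*√1181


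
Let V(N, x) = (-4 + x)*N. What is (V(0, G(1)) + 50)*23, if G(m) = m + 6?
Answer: 1150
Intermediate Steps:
G(m) = 6 + m
V(N, x) = N*(-4 + x)
(V(0, G(1)) + 50)*23 = (0*(-4 + (6 + 1)) + 50)*23 = (0*(-4 + 7) + 50)*23 = (0*3 + 50)*23 = (0 + 50)*23 = 50*23 = 1150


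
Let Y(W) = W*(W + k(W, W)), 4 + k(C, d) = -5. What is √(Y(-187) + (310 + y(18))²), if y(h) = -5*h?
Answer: 2*√21263 ≈ 291.64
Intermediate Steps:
k(C, d) = -9 (k(C, d) = -4 - 5 = -9)
Y(W) = W*(-9 + W) (Y(W) = W*(W - 9) = W*(-9 + W))
√(Y(-187) + (310 + y(18))²) = √(-187*(-9 - 187) + (310 - 5*18)²) = √(-187*(-196) + (310 - 90)²) = √(36652 + 220²) = √(36652 + 48400) = √85052 = 2*√21263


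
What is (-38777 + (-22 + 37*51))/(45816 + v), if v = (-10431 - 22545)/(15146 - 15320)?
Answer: -22301/27795 ≈ -0.80234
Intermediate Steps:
v = 5496/29 (v = -32976/(-174) = -32976*(-1/174) = 5496/29 ≈ 189.52)
(-38777 + (-22 + 37*51))/(45816 + v) = (-38777 + (-22 + 37*51))/(45816 + 5496/29) = (-38777 + (-22 + 1887))/(1334160/29) = (-38777 + 1865)*(29/1334160) = -36912*29/1334160 = -22301/27795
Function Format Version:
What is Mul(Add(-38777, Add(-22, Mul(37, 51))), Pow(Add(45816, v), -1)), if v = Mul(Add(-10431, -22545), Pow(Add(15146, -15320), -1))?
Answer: Rational(-22301, 27795) ≈ -0.80234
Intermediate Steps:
v = Rational(5496, 29) (v = Mul(-32976, Pow(-174, -1)) = Mul(-32976, Rational(-1, 174)) = Rational(5496, 29) ≈ 189.52)
Mul(Add(-38777, Add(-22, Mul(37, 51))), Pow(Add(45816, v), -1)) = Mul(Add(-38777, Add(-22, Mul(37, 51))), Pow(Add(45816, Rational(5496, 29)), -1)) = Mul(Add(-38777, Add(-22, 1887)), Pow(Rational(1334160, 29), -1)) = Mul(Add(-38777, 1865), Rational(29, 1334160)) = Mul(-36912, Rational(29, 1334160)) = Rational(-22301, 27795)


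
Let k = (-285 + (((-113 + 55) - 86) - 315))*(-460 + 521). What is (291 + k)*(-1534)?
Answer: 69172662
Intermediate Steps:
k = -45384 (k = (-285 + ((-58 - 86) - 315))*61 = (-285 + (-144 - 315))*61 = (-285 - 459)*61 = -744*61 = -45384)
(291 + k)*(-1534) = (291 - 45384)*(-1534) = -45093*(-1534) = 69172662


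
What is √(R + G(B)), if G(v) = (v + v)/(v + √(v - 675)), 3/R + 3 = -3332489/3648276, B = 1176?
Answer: 2*√(73917710075727588 - 39065694716619*√501)/(14277317*√(1176 + √501)) ≈ 1.0936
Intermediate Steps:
R = -10944828/14277317 (R = 3/(-3 - 3332489/3648276) = 3/(-14277317/3648276) = 3*(-3648276/14277317) = -10944828/14277317 ≈ -0.76659)
G(v) = 2*v/(v + √(-675 + v)) (G(v) = (2*v)/(v + √(-675 + v)) = 2*v/(v + √(-675 + v)))
√(R + G(B)) = √(-10944828/14277317 + 2*1176/(1176 + √(-675 + 1176))) = √(-10944828/14277317 + 2*1176/(1176 + √501)) = √(-10944828/14277317 + 2352/(1176 + √501))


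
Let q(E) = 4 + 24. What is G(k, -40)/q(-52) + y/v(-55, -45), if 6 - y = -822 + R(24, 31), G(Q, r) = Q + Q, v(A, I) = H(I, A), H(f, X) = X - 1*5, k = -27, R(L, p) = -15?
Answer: -2237/140 ≈ -15.979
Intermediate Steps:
q(E) = 28
H(f, X) = -5 + X (H(f, X) = X - 5 = -5 + X)
v(A, I) = -5 + A
G(Q, r) = 2*Q
y = 843 (y = 6 - (-822 - 15) = 6 - 1*(-837) = 6 + 837 = 843)
G(k, -40)/q(-52) + y/v(-55, -45) = (2*(-27))/28 + 843/(-5 - 55) = -54*1/28 + 843/(-60) = -27/14 + 843*(-1/60) = -27/14 - 281/20 = -2237/140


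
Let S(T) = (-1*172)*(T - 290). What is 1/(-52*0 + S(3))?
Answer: 1/49364 ≈ 2.0258e-5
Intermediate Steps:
S(T) = 49880 - 172*T (S(T) = -172*(-290 + T) = 49880 - 172*T)
1/(-52*0 + S(3)) = 1/(-52*0 + (49880 - 172*3)) = 1/(0 + (49880 - 516)) = 1/(0 + 49364) = 1/49364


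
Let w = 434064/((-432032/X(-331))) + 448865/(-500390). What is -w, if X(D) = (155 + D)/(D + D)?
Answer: 520641072091/447231668818 ≈ 1.1641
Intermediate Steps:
X(D) = (155 + D)/(2*D) (X(D) = (155 + D)/((2*D)) = (155 + D)*(1/(2*D)) = (155 + D)/(2*D))
w = -520641072091/447231668818 (w = 434064/((-432032*(-662/(155 - 331)))) + 448865/(-500390) = 434064/((-432032/((1/2)*(-1/331)*(-176)))) + 448865*(-1/500390) = 434064/((-432032/88/331)) - 89773/100078 = 434064/((-432032*331/88)) - 89773/100078 = 434064/(-17875324/11) - 89773/100078 = 434064*(-11/17875324) - 89773/100078 = -1193676/4468831 - 89773/100078 = -520641072091/447231668818 ≈ -1.1641)
-w = -1*(-520641072091/447231668818) = 520641072091/447231668818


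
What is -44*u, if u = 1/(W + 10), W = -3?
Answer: -44/7 ≈ -6.2857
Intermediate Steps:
u = ⅐ (u = 1/(-3 + 10) = 1/7 = ⅐ ≈ 0.14286)
-44*u = -44*⅐ = -44/7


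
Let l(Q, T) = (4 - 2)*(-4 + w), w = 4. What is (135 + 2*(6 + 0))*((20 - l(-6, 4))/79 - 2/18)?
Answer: 4949/237 ≈ 20.882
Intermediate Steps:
l(Q, T) = 0 (l(Q, T) = (4 - 2)*(-4 + 4) = 2*0 = 0)
(135 + 2*(6 + 0))*((20 - l(-6, 4))/79 - 2/18) = (135 + 2*(6 + 0))*((20 - 1*0)/79 - 2/18) = (135 + 2*6)*((20 + 0)*(1/79) - 2*1/18) = (135 + 12)*(20*(1/79) - ⅑) = 147*(20/79 - ⅑) = 147*(101/711) = 4949/237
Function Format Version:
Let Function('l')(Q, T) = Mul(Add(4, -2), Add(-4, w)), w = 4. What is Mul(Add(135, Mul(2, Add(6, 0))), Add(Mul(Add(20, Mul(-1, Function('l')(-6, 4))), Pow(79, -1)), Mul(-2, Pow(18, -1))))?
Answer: Rational(4949, 237) ≈ 20.882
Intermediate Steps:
Function('l')(Q, T) = 0 (Function('l')(Q, T) = Mul(Add(4, -2), Add(-4, 4)) = Mul(2, 0) = 0)
Mul(Add(135, Mul(2, Add(6, 0))), Add(Mul(Add(20, Mul(-1, Function('l')(-6, 4))), Pow(79, -1)), Mul(-2, Pow(18, -1)))) = Mul(Add(135, Mul(2, Add(6, 0))), Add(Mul(Add(20, Mul(-1, 0)), Pow(79, -1)), Mul(-2, Pow(18, -1)))) = Mul(Add(135, Mul(2, 6)), Add(Mul(Add(20, 0), Rational(1, 79)), Mul(-2, Rational(1, 18)))) = Mul(Add(135, 12), Add(Mul(20, Rational(1, 79)), Rational(-1, 9))) = Mul(147, Add(Rational(20, 79), Rational(-1, 9))) = Mul(147, Rational(101, 711)) = Rational(4949, 237)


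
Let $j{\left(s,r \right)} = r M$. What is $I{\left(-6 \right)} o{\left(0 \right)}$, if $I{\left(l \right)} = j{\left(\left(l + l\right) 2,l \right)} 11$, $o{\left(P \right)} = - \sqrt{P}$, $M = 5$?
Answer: $0$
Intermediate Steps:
$j{\left(s,r \right)} = 5 r$ ($j{\left(s,r \right)} = r 5 = 5 r$)
$I{\left(l \right)} = 55 l$ ($I{\left(l \right)} = 5 l 11 = 55 l$)
$I{\left(-6 \right)} o{\left(0 \right)} = 55 \left(-6\right) \left(- \sqrt{0}\right) = - 330 \left(\left(-1\right) 0\right) = \left(-330\right) 0 = 0$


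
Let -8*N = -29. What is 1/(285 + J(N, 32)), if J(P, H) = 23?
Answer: 1/308 ≈ 0.0032468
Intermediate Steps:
N = 29/8 (N = -⅛*(-29) = 29/8 ≈ 3.6250)
1/(285 + J(N, 32)) = 1/(285 + 23) = 1/308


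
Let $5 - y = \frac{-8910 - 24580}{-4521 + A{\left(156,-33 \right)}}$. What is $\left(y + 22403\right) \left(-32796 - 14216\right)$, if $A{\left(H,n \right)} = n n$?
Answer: $- \frac{451731056399}{429} \approx -1.053 \cdot 10^{9}$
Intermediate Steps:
$A{\left(H,n \right)} = n^{2}$
$y = - \frac{8165}{1716}$ ($y = 5 - \frac{-8910 - 24580}{-4521 + \left(-33\right)^{2}} = 5 - - \frac{33490}{-4521 + 1089} = 5 - - \frac{33490}{-3432} = 5 - \left(-33490\right) \left(- \frac{1}{3432}\right) = 5 - \frac{16745}{1716} = - \frac{8165}{1716} \approx -4.7582$)
$\left(y + 22403\right) \left(-32796 - 14216\right) = \left(- \frac{8165}{1716} + 22403\right) \left(-32796 - 14216\right) = \frac{38435383}{1716} \left(-47012\right) = - \frac{451731056399}{429}$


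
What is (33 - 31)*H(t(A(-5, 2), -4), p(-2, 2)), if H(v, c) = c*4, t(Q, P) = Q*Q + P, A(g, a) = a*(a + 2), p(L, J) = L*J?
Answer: -32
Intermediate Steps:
p(L, J) = J*L
A(g, a) = a*(2 + a)
t(Q, P) = P + Q² (t(Q, P) = Q² + P = P + Q²)
H(v, c) = 4*c
(33 - 31)*H(t(A(-5, 2), -4), p(-2, 2)) = (33 - 31)*(4*(2*(-2))) = 2*(4*(-4)) = 2*(-16) = -32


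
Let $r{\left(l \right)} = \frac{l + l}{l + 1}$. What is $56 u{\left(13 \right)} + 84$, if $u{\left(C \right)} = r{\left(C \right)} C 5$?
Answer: $6844$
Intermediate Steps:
$r{\left(l \right)} = \frac{2 l}{1 + l}$
$u{\left(C \right)} = \frac{10 C^{2}}{1 + C}$ ($u{\left(C \right)} = \frac{2 C}{1 + C} C 5 = \frac{2 C^{2}}{1 + C} 5 = \frac{10 C^{2}}{1 + C}$)
$56 u{\left(13 \right)} + 84 = 56 \frac{10 \cdot 13^{2}}{1 + 13} + 84 = 56 \cdot 10 \cdot 169 \cdot \frac{1}{14} + 84 = 56 \cdot \frac{845}{7} + 84 = 6760 + 84 = 6844$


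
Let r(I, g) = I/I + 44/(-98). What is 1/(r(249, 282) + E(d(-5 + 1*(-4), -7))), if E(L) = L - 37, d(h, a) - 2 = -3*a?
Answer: -49/659 ≈ -0.074355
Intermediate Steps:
d(h, a) = 2 - 3*a
E(L) = -37 + L
r(I, g) = 27/49 (r(I, g) = 1 + 44*(-1/98) = 1 - 22/49 = 27/49)
1/(r(249, 282) + E(d(-5 + 1*(-4), -7))) = 1/(27/49 + (-37 + (2 - 3*(-7)))) = 1/(27/49 + (-37 + (2 + 21))) = 1/(27/49 + (-37 + 23)) = 1/(27/49 - 14) = 1/(-659/49) = -49/659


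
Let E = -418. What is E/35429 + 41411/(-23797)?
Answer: -1477097465/843103913 ≈ -1.7520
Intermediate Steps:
E/35429 + 41411/(-23797) = -418/35429 + 41411/(-23797) = -418*1/35429 + 41411*(-1/23797) = -418/35429 - 41411/23797 = -1477097465/843103913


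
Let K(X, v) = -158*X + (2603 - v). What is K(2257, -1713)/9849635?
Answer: -70458/1969927 ≈ -0.035767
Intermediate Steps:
K(X, v) = 2603 - v - 158*X
K(2257, -1713)/9849635 = (2603 - 1*(-1713) - 158*2257)/9849635 = (2603 + 1713 - 356606)*(1/9849635) = -352290*1/9849635 = -70458/1969927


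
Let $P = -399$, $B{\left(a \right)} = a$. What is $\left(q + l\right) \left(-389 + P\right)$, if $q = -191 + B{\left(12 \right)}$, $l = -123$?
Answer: $237976$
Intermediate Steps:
$q = -179$ ($q = -191 + 12 = -179$)
$\left(q + l\right) \left(-389 + P\right) = \left(-179 - 123\right) \left(-389 - 399\right) = \left(-302\right) \left(-788\right) = 237976$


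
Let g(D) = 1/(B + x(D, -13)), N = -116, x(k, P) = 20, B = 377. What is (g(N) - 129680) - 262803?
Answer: -155815750/397 ≈ -3.9248e+5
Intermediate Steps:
g(D) = 1/397 (g(D) = 1/(377 + 20) = 1/397)
(g(N) - 129680) - 262803 = (1/397 - 129680) - 262803 = -51482959/397 - 262803 = -155815750/397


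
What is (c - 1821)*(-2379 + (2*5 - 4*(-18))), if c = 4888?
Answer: -7044899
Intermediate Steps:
(c - 1821)*(-2379 + (2*5 - 4*(-18))) = (4888 - 1821)*(-2379 + (2*5 - 4*(-18))) = 3067*(-2379 + (10 + 72)) = 3067*(-2379 + 82) = 3067*(-2297) = -7044899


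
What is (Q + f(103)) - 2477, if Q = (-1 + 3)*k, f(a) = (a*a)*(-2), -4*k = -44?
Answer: -23673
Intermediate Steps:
k = 11 (k = -¼*(-44) = 11)
f(a) = -2*a² (f(a) = a²*(-2) = -2*a²)
Q = 22 (Q = (-1 + 3)*11 = 2*11 = 22)
(Q + f(103)) - 2477 = (22 - 2*103²) - 2477 = (22 - 2*10609) - 2477 = (22 - 21218) - 2477 = -21196 - 2477 = -23673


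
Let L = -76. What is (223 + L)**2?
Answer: 21609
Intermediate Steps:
(223 + L)**2 = (223 - 76)**2 = 147**2 = 21609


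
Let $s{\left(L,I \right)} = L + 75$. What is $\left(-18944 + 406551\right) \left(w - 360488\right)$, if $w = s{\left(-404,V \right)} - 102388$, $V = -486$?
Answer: $-179541500435$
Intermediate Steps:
$s{\left(L,I \right)} = 75 + L$
$w = -102717$ ($w = \left(75 - 404\right) - 102388 = -329 - 102388 = -102717$)
$\left(-18944 + 406551\right) \left(w - 360488\right) = \left(-18944 + 406551\right) \left(-102717 - 360488\right) = 387607 \left(-463205\right) = -179541500435$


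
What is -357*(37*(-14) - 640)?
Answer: 413406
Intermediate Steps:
-357*(37*(-14) - 640) = -357*(-518 - 640) = -357*(-1158) = 413406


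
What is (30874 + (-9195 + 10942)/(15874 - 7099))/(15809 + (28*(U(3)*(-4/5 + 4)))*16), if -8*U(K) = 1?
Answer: 270921097/137151495 ≈ 1.9753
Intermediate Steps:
U(K) = -⅛ (U(K) = -⅛*1 = -⅛)
(30874 + (-9195 + 10942)/(15874 - 7099))/(15809 + (28*(U(3)*(-4/5 + 4)))*16) = (30874 + (-9195 + 10942)/(15874 - 7099))/(15809 + (28*(-(-4/5 + 4)/8))*16) = (30874 + 1747/8775)/(15809 + (28*(-(-4*⅕ + 4)/8))*16) = (30874 + 1747*(1/8775))/(15809 + (28*(-(-⅘ + 4)/8))*16) = (30874 + 1747/8775)/(15809 + (28*(-⅛*16/5))*16) = 270921097/(8775*(15809 + (28*(-⅖))*16)) = 270921097/(8775*(15809 - 56/5*16)) = 270921097/(8775*(15809 - 896/5)) = 270921097/(8775*(78149/5)) = (270921097/8775)*(5/78149) = 270921097/137151495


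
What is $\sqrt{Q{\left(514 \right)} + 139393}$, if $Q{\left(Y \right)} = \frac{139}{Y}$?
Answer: $\frac{\sqrt{36827144474}}{514} \approx 373.35$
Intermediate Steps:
$\sqrt{Q{\left(514 \right)} + 139393} = \sqrt{\frac{139}{514} + 139393} = \sqrt{\frac{71648141}{514}} = \frac{\sqrt{36827144474}}{514}$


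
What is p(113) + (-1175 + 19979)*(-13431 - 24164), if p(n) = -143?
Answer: -706936523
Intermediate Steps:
p(113) + (-1175 + 19979)*(-13431 - 24164) = -143 + (-1175 + 19979)*(-13431 - 24164) = -143 + 18804*(-37595) = -143 - 706936380 = -706936523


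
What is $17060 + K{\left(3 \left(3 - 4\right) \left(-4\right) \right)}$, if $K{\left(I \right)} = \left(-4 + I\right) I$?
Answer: $17156$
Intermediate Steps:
$K{\left(I \right)} = I \left(-4 + I\right)$
$17060 + K{\left(3 \left(3 - 4\right) \left(-4\right) \right)} = 17060 + 3 \left(3 - 4\right) \left(-4\right) \left(-4 + 3 \left(3 - 4\right) \left(-4\right)\right) = 17060 + 3 \left(-1\right) \left(-4\right) \left(-4 + 3 \left(-1\right) \left(-4\right)\right) = 17060 + \left(-3\right) \left(-4\right) \left(-4 - -12\right) = 17060 + 12 \left(-4 + 12\right) = 17060 + 12 \cdot 8 = 17060 + 96 = 17156$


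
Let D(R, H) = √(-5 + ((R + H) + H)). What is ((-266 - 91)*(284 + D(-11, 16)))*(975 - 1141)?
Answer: 17067456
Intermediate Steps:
D(R, H) = √(-5 + R + 2*H) (D(R, H) = √(-5 + ((H + R) + H)) = √(-5 + (R + 2*H)) = √(-5 + R + 2*H))
((-266 - 91)*(284 + D(-11, 16)))*(975 - 1141) = ((-266 - 91)*(284 + √(-5 - 11 + 2*16)))*(975 - 1141) = -357*(284 + √(-5 - 11 + 32))*(-166) = -357*(284 + √16)*(-166) = -357*(284 + 4)*(-166) = -357*288*(-166) = -102816*(-166) = 17067456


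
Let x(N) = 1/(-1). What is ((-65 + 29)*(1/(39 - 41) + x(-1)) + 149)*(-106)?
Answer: -21518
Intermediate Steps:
x(N) = -1
((-65 + 29)*(1/(39 - 41) + x(-1)) + 149)*(-106) = ((-65 + 29)*(1/(39 - 41) - 1) + 149)*(-106) = (-36*(1/(-2) - 1) + 149)*(-106) = (-36*(-½ - 1) + 149)*(-106) = (-36*(-3/2) + 149)*(-106) = (54 + 149)*(-106) = 203*(-106) = -21518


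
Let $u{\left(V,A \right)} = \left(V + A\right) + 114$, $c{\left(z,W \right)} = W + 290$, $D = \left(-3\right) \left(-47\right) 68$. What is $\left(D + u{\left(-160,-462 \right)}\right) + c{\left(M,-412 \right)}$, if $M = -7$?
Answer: $8958$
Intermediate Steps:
$D = 9588$ ($D = 141 \cdot 68 = 9588$)
$c{\left(z,W \right)} = 290 + W$
$u{\left(V,A \right)} = 114 + A + V$ ($u{\left(V,A \right)} = \left(A + V\right) + 114 = 114 + A + V$)
$\left(D + u{\left(-160,-462 \right)}\right) + c{\left(M,-412 \right)} = \left(9588 - 508\right) + \left(290 - 412\right) = \left(9588 - 508\right) - 122 = 9080 - 122 = 8958$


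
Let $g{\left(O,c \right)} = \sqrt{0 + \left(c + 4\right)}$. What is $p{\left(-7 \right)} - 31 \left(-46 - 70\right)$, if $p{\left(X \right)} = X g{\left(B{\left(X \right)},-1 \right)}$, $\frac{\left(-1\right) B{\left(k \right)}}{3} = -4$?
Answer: $3596 - 7 \sqrt{3} \approx 3583.9$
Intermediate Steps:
$B{\left(k \right)} = 12$ ($B{\left(k \right)} = \left(-3\right) \left(-4\right) = 12$)
$g{\left(O,c \right)} = \sqrt{4 + c}$ ($g{\left(O,c \right)} = \sqrt{0 + \left(4 + c\right)} = \sqrt{4 + c}$)
$p{\left(X \right)} = X \sqrt{3}$ ($p{\left(X \right)} = X \sqrt{4 - 1} = X \sqrt{3}$)
$p{\left(-7 \right)} - 31 \left(-46 - 70\right) = - 7 \sqrt{3} - 31 \left(-46 - 70\right) = - 7 \sqrt{3} - -3596 = - 7 \sqrt{3} + 3596 = 3596 - 7 \sqrt{3}$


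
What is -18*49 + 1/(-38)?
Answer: -33517/38 ≈ -882.03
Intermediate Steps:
-18*49 + 1/(-38) = -882 - 1/38 = -33517/38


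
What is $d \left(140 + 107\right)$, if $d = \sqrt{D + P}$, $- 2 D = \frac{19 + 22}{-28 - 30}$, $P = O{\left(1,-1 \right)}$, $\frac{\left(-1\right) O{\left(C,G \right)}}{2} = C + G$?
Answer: $\frac{247 \sqrt{1189}}{58} \approx 146.85$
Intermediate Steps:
$O{\left(C,G \right)} = - 2 C - 2 G$ ($O{\left(C,G \right)} = - 2 \left(C + G\right) = - 2 C - 2 G$)
$P = 0$ ($P = \left(-2\right) 1 - -2 = -2 + 2 = 0$)
$D = \frac{41}{116}$ ($D = - \frac{\left(19 + 22\right) \frac{1}{-28 - 30}}{2} = - \frac{41 \frac{1}{-58}}{2} = - \frac{41 \left(- \frac{1}{58}\right)}{2} = \left(- \frac{1}{2}\right) \left(- \frac{41}{58}\right) = \frac{41}{116} \approx 0.35345$)
$d = \frac{\sqrt{1189}}{58}$ ($d = \sqrt{\frac{41}{116} + 0} = \sqrt{\frac{41}{116}} = \frac{\sqrt{1189}}{58} \approx 0.59451$)
$d \left(140 + 107\right) = \frac{\sqrt{1189}}{58} \left(140 + 107\right) = \frac{\sqrt{1189}}{58} \cdot 247 = \frac{247 \sqrt{1189}}{58}$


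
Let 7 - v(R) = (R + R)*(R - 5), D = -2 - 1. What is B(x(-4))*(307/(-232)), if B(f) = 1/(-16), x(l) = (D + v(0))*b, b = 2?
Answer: 307/3712 ≈ 0.082705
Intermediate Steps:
D = -3
v(R) = 7 - 2*R*(-5 + R) (v(R) = 7 - (R + R)*(R - 5) = 7 - 2*R*(-5 + R))
x(l) = 8 (x(l) = (-3 + (7 - 2*0² + 10*0))*2 = (-3 + (7 - 2*0 + 0))*2 = (-3 + (7 + 0 + 0))*2 = (-3 + 7)*2 = 4*2 = 8)
B(f) = -1/16
B(x(-4))*(307/(-232)) = -307/(16*(-232)) = -307*(-1)/(16*232) = -1/16*(-307/232) = 307/3712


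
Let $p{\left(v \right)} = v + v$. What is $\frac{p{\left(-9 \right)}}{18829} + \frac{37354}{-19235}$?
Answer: $- \frac{703684696}{362175815} \approx -1.9429$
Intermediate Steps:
$p{\left(v \right)} = 2 v$
$\frac{p{\left(-9 \right)}}{18829} + \frac{37354}{-19235} = \frac{2 \left(-9\right)}{18829} + \frac{37354}{-19235} = \left(-18\right) \frac{1}{18829} + 37354 \left(- \frac{1}{19235}\right) = - \frac{18}{18829} - \frac{37354}{19235} = - \frac{703684696}{362175815}$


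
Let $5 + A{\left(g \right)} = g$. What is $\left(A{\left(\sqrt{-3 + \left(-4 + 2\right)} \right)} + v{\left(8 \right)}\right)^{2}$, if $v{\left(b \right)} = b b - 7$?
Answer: $\left(52 + i \sqrt{5}\right)^{2} \approx 2699.0 + 232.55 i$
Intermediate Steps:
$A{\left(g \right)} = -5 + g$
$v{\left(b \right)} = -7 + b^{2}$ ($v{\left(b \right)} = b^{2} - 7 = -7 + b^{2}$)
$\left(A{\left(\sqrt{-3 + \left(-4 + 2\right)} \right)} + v{\left(8 \right)}\right)^{2} = \left(\left(-5 + \sqrt{-3 + \left(-4 + 2\right)}\right) - \left(7 - 8^{2}\right)\right)^{2} = \left(\left(-5 + \sqrt{-3 - 2}\right) + \left(-7 + 64\right)\right)^{2} = \left(\left(-5 + \sqrt{-5}\right) + 57\right)^{2} = \left(\left(-5 + i \sqrt{5}\right) + 57\right)^{2} = \left(52 + i \sqrt{5}\right)^{2}$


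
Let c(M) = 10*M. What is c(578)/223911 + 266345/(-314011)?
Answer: -57822591715/70310517021 ≈ -0.82239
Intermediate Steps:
c(578)/223911 + 266345/(-314011) = (10*578)/223911 + 266345/(-314011) = 5780*(1/223911) + 266345*(-1/314011) = 5780/223911 - 266345/314011 = -57822591715/70310517021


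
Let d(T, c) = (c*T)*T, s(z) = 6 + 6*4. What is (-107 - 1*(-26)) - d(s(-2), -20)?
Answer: 17919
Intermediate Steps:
s(z) = 30 (s(z) = 6 + 24 = 30)
d(T, c) = c*T² (d(T, c) = (T*c)*T = c*T²)
(-107 - 1*(-26)) - d(s(-2), -20) = (-107 - 1*(-26)) - (-20)*30² = (-107 + 26) - (-20)*900 = -81 - 1*(-18000) = -81 + 18000 = 17919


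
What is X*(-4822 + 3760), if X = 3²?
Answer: -9558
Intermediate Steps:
X = 9
X*(-4822 + 3760) = 9*(-4822 + 3760) = 9*(-1062) = -9558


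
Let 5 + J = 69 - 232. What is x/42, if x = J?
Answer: -4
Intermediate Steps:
J = -168 (J = -5 + (69 - 232) = -5 - 163 = -168)
x = -168
x/42 = -168/42 = -168*1/42 = -4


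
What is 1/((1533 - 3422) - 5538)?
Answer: -1/7427 ≈ -0.00013464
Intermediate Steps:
1/((1533 - 3422) - 5538) = 1/(-1889 - 5538) = 1/(-7427) = -1/7427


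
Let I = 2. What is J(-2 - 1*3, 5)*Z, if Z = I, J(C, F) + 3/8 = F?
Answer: 37/4 ≈ 9.2500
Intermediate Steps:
J(C, F) = -3/8 + F
Z = 2
J(-2 - 1*3, 5)*Z = (-3/8 + 5)*2 = (37/8)*2 = 37/4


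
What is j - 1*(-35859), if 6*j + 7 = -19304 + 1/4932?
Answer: 965897677/29592 ≈ 32641.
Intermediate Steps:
j = -95241851/29592 (j = -7/6 + (-19304 + 1/4932)/6 = -7/6 + (⅙)*(-95207327/4932) = -7/6 - 95207327/29592 = -95241851/29592 ≈ -3218.5)
j - 1*(-35859) = -95241851/29592 - 1*(-35859) = -95241851/29592 + 35859 = 965897677/29592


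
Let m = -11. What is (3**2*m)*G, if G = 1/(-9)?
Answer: 11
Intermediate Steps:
G = -1/9 ≈ -0.11111
(3**2*m)*G = (3**2*(-11))*(-1/9) = (9*(-11))*(-1/9) = -99*(-1/9) = 11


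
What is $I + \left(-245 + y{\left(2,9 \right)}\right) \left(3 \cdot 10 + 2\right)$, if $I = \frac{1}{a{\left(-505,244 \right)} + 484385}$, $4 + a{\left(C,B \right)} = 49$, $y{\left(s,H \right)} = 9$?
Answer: $- \frac{3658415359}{484430} \approx -7552.0$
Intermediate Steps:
$a{\left(C,B \right)} = 45$ ($a{\left(C,B \right)} = -4 + 49 = 45$)
$I = \frac{1}{484430}$ ($I = \frac{1}{45 + 484385} = \frac{1}{484430} \approx 2.0643 \cdot 10^{-6}$)
$I + \left(-245 + y{\left(2,9 \right)}\right) \left(3 \cdot 10 + 2\right) = \frac{1}{484430} + \left(-245 + 9\right) \left(3 \cdot 10 + 2\right) = \frac{1}{484430} - 236 \left(30 + 2\right) = \frac{1}{484430} - 7552 = - \frac{3658415359}{484430}$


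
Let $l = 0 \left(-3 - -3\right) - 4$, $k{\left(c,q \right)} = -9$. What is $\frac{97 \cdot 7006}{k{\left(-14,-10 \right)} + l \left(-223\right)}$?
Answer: $\frac{679582}{883} \approx 769.63$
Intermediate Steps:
$l = -4$ ($l = 0 \left(-3 + 3\right) - 4 = 0 \cdot 0 - 4 = 0 - 4 = -4$)
$\frac{97 \cdot 7006}{k{\left(-14,-10 \right)} + l \left(-223\right)} = \frac{97 \cdot 7006}{-9 - -892} = \frac{679582}{-9 + 892} = \frac{679582}{883}$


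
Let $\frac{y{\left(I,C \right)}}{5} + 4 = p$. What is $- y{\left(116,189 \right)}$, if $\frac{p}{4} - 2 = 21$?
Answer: $-440$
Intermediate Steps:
$p = 92$ ($p = 8 + 4 \cdot 21 = 8 + 84 = 92$)
$y{\left(I,C \right)} = 440$ ($y{\left(I,C \right)} = -20 + 5 \cdot 92 = -20 + 460 = 440$)
$- y{\left(116,189 \right)} = \left(-1\right) 440 = -440$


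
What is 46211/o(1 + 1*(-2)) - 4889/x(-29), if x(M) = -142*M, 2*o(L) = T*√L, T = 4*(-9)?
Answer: -4889/4118 + 46211*I/18 ≈ -1.1872 + 2567.3*I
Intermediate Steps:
T = -36
o(L) = -18*√L (o(L) = (-36*√L)/2 = -18*√L)
46211/o(1 + 1*(-2)) - 4889/x(-29) = 46211/((-18*√(1 + 1*(-2)))) - 4889/((-142*(-29))) = 46211/((-18*√(1 - 2))) - 4889/4118 = 46211/((-18*I)) - 4889*1/4118 = 46211/((-18*I)) - 4889/4118 = 46211*(I/18) - 4889/4118 = 46211*I/18 - 4889/4118 = -4889/4118 + 46211*I/18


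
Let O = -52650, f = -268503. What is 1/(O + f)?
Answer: -1/321153 ≈ -3.1138e-6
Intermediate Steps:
1/(O + f) = 1/(-52650 - 268503) = 1/(-321153) = -1/321153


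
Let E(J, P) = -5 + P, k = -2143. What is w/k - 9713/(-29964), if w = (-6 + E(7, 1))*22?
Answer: 2491549/5837532 ≈ 0.42682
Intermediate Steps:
w = -220 (w = (-6 + (-5 + 1))*22 = (-6 - 4)*22 = -10*22 = -220)
w/k - 9713/(-29964) = -220/(-2143) - 9713/(-29964) = -220*(-1/2143) - 9713*(-1/29964) = 220/2143 + 883/2724 = 2491549/5837532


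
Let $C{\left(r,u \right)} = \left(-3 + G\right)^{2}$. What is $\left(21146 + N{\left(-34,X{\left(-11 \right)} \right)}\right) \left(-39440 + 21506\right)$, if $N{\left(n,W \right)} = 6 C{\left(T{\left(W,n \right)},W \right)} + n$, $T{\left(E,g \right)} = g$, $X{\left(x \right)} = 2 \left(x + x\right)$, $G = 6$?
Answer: $-379591044$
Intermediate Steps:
$X{\left(x \right)} = 4 x$ ($X{\left(x \right)} = 2 \cdot 2 x = 4 x$)
$C{\left(r,u \right)} = 9$ ($C{\left(r,u \right)} = \left(-3 + 6\right)^{2} = 3^{2} = 9$)
$N{\left(n,W \right)} = 54 + n$ ($N{\left(n,W \right)} = 6 \cdot 9 + n = 54 + n$)
$\left(21146 + N{\left(-34,X{\left(-11 \right)} \right)}\right) \left(-39440 + 21506\right) = \left(21146 + \left(54 - 34\right)\right) \left(-39440 + 21506\right) = \left(21146 + 20\right) \left(-17934\right) = 21166 \left(-17934\right) = -379591044$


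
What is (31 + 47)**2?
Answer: 6084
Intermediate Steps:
(31 + 47)**2 = 78**2 = 6084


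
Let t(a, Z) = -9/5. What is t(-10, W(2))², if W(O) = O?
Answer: 81/25 ≈ 3.2400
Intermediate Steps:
t(a, Z) = -9/5 (t(a, Z) = -9*⅕ = -9/5)
t(-10, W(2))² = (-9/5)² = 81/25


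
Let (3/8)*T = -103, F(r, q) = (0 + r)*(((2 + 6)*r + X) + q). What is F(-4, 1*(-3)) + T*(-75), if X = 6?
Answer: 20716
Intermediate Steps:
F(r, q) = r*(6 + q + 8*r) (F(r, q) = (0 + r)*(((2 + 6)*r + 6) + q) = r*((8*r + 6) + q) = r*((6 + 8*r) + q) = r*(6 + q + 8*r))
T = -824/3 (T = (8/3)*(-103) = -824/3 ≈ -274.67)
F(-4, 1*(-3)) + T*(-75) = -4*(6 + 1*(-3) + 8*(-4)) - 824/3*(-75) = -4*(6 - 3 - 32) + 20600 = -4*(-29) + 20600 = 116 + 20600 = 20716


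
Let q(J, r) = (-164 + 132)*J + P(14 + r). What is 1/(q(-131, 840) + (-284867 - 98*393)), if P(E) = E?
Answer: -1/318335 ≈ -3.1413e-6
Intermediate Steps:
q(J, r) = 14 + r - 32*J (q(J, r) = (-164 + 132)*J + (14 + r) = -32*J + (14 + r) = 14 + r - 32*J)
1/(q(-131, 840) + (-284867 - 98*393)) = 1/((14 + 840 - 32*(-131)) + (-284867 - 98*393)) = 1/((14 + 840 + 4192) + (-284867 - 1*38514)) = 1/(5046 + (-284867 - 38514)) = 1/(5046 - 323381) = 1/(-318335) = -1/318335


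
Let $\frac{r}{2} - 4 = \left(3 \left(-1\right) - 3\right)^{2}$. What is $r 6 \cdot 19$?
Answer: $9120$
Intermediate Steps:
$r = 80$ ($r = 8 + 2 \left(3 \left(-1\right) - 3\right)^{2} = 8 + 2 \left(-3 - 3\right)^{2} = 8 + 2 \left(-6\right)^{2} = 8 + 2 \cdot 36 = 8 + 72 = 80$)
$r 6 \cdot 19 = 80 \cdot 6 \cdot 19 = 480 \cdot 19 = 9120$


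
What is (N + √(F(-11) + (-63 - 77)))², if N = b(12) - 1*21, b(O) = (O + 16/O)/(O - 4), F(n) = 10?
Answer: 2194/9 - 116*I*√130/3 ≈ 243.78 - 440.87*I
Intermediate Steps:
b(O) = (O + 16/O)/(-4 + O)
N = -58/3 (N = (16 + 12²)/(12*(-4 + 12)) - 1*21 = (1/12)*(16 + 144)/8 - 21 = (1/12)*(⅛)*160 - 21 = 5/3 - 21 = -58/3 ≈ -19.333)
(N + √(F(-11) + (-63 - 77)))² = (-58/3 + √(10 + (-63 - 77)))² = (-58/3 + √(10 - 140))² = (-58/3 + √(-130))² = (-58/3 + I*√130)²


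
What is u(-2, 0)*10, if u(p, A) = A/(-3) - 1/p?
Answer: 5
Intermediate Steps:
u(p, A) = -1/p - A/3 (u(p, A) = A*(-⅓) - 1/p = -A/3 - 1/p = -1/p - A/3)
u(-2, 0)*10 = (-1/(-2) - ⅓*0)*10 = (-1*(-½) + 0)*10 = (½ + 0)*10 = (½)*10 = 5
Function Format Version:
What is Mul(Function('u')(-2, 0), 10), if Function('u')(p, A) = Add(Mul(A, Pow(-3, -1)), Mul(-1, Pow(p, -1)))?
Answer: 5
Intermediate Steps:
Function('u')(p, A) = Add(Mul(-1, Pow(p, -1)), Mul(Rational(-1, 3), A)) (Function('u')(p, A) = Add(Mul(A, Rational(-1, 3)), Mul(-1, Pow(p, -1))) = Add(Mul(Rational(-1, 3), A), Mul(-1, Pow(p, -1))) = Add(Mul(-1, Pow(p, -1)), Mul(Rational(-1, 3), A)))
Mul(Function('u')(-2, 0), 10) = Mul(Add(Mul(-1, Pow(-2, -1)), Mul(Rational(-1, 3), 0)), 10) = Mul(Add(Mul(-1, Rational(-1, 2)), 0), 10) = Mul(Add(Rational(1, 2), 0), 10) = Mul(Rational(1, 2), 10) = 5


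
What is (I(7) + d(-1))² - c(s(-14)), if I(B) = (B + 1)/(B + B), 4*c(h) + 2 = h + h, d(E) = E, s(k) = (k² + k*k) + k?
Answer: -18455/98 ≈ -188.32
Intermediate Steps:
s(k) = k + 2*k² (s(k) = (k² + k²) + k = 2*k² + k = k + 2*k²)
c(h) = -½ + h/2 (c(h) = -½ + (h + h)/4 = -½ + (2*h)/4 = -½ + h/2)
I(B) = (1 + B)/(2*B) (I(B) = (1 + B)/((2*B)) = (1 + B)*(1/(2*B)) = (1 + B)/(2*B))
(I(7) + d(-1))² - c(s(-14)) = ((½)*(1 + 7)/7 - 1)² - (-½ + (-14*(1 + 2*(-14)))/2) = ((½)*(⅐)*8 - 1)² - (-½ + (-14*(1 - 28))/2) = (4/7 - 1)² - (-½ + (-14*(-27))/2) = (-3/7)² - (-½ + (½)*378) = 9/49 - (-½ + 189) = 9/49 - 1*377/2 = 9/49 - 377/2 = -18455/98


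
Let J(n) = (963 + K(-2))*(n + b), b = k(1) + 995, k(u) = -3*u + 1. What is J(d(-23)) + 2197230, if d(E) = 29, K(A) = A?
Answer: 3179372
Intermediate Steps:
k(u) = 1 - 3*u
b = 993 (b = (1 - 3*1) + 995 = (1 - 3) + 995 = -2 + 995 = 993)
J(n) = 954273 + 961*n (J(n) = (963 - 2)*(n + 993) = 961*(993 + n) = 954273 + 961*n)
J(d(-23)) + 2197230 = (954273 + 961*29) + 2197230 = (954273 + 27869) + 2197230 = 982142 + 2197230 = 3179372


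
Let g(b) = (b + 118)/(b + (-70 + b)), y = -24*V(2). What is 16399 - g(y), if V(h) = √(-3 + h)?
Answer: 29536376/1801 - 1836*I/1801 ≈ 16400.0 - 1.0194*I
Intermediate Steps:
y = -24*I (y = -24*√(-3 + 2) = -24*I ≈ -24.0*I)
g(b) = (118 + b)/(-70 + 2*b)
16399 - g(y) = 16399 - (118 - 24*I)/(2*(-35 - 24*I)) = 16399 - (-35 + 24*I)/1801*(118 - 24*I)/2 = 16399 - (-35 + 24*I)*(118 - 24*I)/3602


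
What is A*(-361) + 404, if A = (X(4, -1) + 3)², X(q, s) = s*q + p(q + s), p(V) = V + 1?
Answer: -2845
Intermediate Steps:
p(V) = 1 + V
X(q, s) = 1 + q + s + q*s (X(q, s) = s*q + (1 + (q + s)) = q*s + (1 + q + s) = 1 + q + s + q*s)
A = 9 (A = ((1 + 4 - 1 + 4*(-1)) + 3)² = ((1 + 4 - 1 - 4) + 3)² = (0 + 3)² = 3² = 9)
A*(-361) + 404 = 9*(-361) + 404 = -3249 + 404 = -2845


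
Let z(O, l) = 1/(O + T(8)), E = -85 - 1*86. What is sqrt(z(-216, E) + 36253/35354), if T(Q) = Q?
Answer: sqrt(862359275635)/919204 ≈ 1.0103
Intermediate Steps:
E = -171 (E = -85 - 86 = -171)
z(O, l) = 1/(8 + O) (z(O, l) = 1/(O + 8) = 1/(8 + O))
sqrt(z(-216, E) + 36253/35354) = sqrt(1/(8 - 216) + 36253/35354) = sqrt(1/(-208) + 36253*(1/35354)) = sqrt(-1/208 + 36253/35354) = sqrt(3752635/3676816) = sqrt(862359275635)/919204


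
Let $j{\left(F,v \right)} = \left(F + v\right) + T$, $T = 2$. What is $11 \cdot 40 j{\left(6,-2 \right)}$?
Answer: $2640$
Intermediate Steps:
$j{\left(F,v \right)} = 2 + F + v$ ($j{\left(F,v \right)} = \left(F + v\right) + 2 = 2 + F + v$)
$11 \cdot 40 j{\left(6,-2 \right)} = 11 \cdot 40 \left(2 + 6 - 2\right) = 440 \cdot 6 = 2640$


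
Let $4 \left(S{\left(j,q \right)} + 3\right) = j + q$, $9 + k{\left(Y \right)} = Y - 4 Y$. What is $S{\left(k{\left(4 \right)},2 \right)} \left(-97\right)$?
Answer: $\frac{3007}{4} \approx 751.75$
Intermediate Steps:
$k{\left(Y \right)} = -9 - 3 Y$ ($k{\left(Y \right)} = -9 + \left(Y - 4 Y\right) = -9 - 3 Y$)
$S{\left(j,q \right)} = -3 + \frac{j}{4} + \frac{q}{4}$ ($S{\left(j,q \right)} = -3 + \frac{j + q}{4} = -3 + \left(\frac{j}{4} + \frac{q}{4}\right) = -3 + \frac{j}{4} + \frac{q}{4}$)
$S{\left(k{\left(4 \right)},2 \right)} \left(-97\right) = \left(-3 + \frac{-9 - 12}{4} + \frac{1}{4} \cdot 2\right) \left(-97\right) = \left(-3 + \frac{-9 - 12}{4} + \frac{1}{2}\right) \left(-97\right) = \left(-3 + \frac{1}{4} \left(-21\right) + \frac{1}{2}\right) \left(-97\right) = \left(-3 - \frac{21}{4} + \frac{1}{2}\right) \left(-97\right) = \left(- \frac{31}{4}\right) \left(-97\right) = \frac{3007}{4}$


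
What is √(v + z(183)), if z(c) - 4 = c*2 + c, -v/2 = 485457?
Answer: I*√970361 ≈ 985.07*I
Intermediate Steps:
v = -970914 (v = -2*485457 = -970914)
z(c) = 4 + 3*c (z(c) = 4 + (c*2 + c) = 4 + (2*c + c) = 4 + 3*c)
√(v + z(183)) = √(-970914 + (4 + 3*183)) = √(-970914 + (4 + 549)) = √(-970914 + 553) = √(-970361) = I*√970361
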